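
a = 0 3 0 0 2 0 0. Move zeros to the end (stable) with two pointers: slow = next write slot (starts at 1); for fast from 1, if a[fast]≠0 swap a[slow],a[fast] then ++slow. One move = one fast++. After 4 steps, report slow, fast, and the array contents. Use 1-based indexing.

slow=2, fast=5, a=[3, 0, 0, 0, 2, 0, 0]

(s=1,f=1) a[fast]=0 → fast++
(s=1,f=2) a[fast]=3≠0 swap→a[1]=3 → slow++,fast++
(s=2,f=3) a[fast]=0 → fast++
(s=2,f=4) a[fast]=0 → fast++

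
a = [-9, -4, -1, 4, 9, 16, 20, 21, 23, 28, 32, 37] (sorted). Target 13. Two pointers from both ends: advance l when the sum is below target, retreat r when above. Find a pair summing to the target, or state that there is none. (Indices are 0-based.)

(4, 9)

[0,11] -9+37=28 >13 → r--
[0,10] -9+32=23 >13 → r--
[0,9] -9+28=19 >13 → r--
[0,8] -9+23=14 >13 → r--
[0,7] -9+21=12 <13 → l++
[1,7] -4+21=17 >13 → r--
[1,6] -4+20=16 >13 → r--
[1,5] -4+16=12 <13 → l++
[2,5] -1+16=15 >13 → r--
[2,4] -1+9=8 <13 → l++
[3,4] 4+9=13 → found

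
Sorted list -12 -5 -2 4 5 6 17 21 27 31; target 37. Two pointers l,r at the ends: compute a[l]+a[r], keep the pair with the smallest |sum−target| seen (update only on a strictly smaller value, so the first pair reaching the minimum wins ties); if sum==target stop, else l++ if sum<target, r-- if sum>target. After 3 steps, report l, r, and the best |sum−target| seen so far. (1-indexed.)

l=1 r=10: -12+31=19 d=18 *, l++
l=2 r=10: -5+31=26 d=11 *, l++
l=3 r=10: -2+31=29 d=8 *, l++

l=4, r=10, best |Δ|=8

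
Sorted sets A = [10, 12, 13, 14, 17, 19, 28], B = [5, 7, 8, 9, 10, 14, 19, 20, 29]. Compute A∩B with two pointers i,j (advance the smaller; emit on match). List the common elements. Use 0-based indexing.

intersection = [10, 14, 19]

i=0 j=0: 10>5, j++
i=0 j=1: 10>7, j++
i=0 j=2: 10>8, j++
i=0 j=3: 10>9, j++
i=0 j=4: 10==10 emit, i++,j++
i=1 j=5: 12<14, i++
i=2 j=5: 13<14, i++
i=3 j=5: 14==14 emit, i++,j++
i=4 j=6: 17<19, i++
i=5 j=6: 19==19 emit, i++,j++
i=6 j=7: 28>20, j++
i=6 j=8: 28<29, i++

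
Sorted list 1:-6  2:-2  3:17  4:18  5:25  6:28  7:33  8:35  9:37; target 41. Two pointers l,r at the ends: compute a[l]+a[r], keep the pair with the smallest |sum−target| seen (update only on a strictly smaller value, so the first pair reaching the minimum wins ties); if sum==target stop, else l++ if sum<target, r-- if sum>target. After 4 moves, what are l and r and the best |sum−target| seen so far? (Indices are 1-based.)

l=3, r=7, best |Δ|=6

[1,9] -6+37=31 d=10 * → l++
[2,9] -2+37=35 d=6 * → l++
[3,9] 17+37=54 d=13 → r--
[3,8] 17+35=52 d=11 → r--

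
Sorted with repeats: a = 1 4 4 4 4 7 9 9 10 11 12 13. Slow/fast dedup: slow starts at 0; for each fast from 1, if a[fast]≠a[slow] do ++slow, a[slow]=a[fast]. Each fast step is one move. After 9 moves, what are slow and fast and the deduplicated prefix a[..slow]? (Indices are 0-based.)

slow=5, fast=10, prefix=[1, 4, 7, 9, 10, 11]

(s=0,f=1) a[fast]=4≠a[slow]=1 write a[1]=4 → slow++,fast++
(s=1,f=2) a[fast]=4=a[slow] dup → fast++
(s=1,f=3) a[fast]=4=a[slow] dup → fast++
(s=1,f=4) a[fast]=4=a[slow] dup → fast++
(s=1,f=5) a[fast]=7≠a[slow]=4 write a[2]=7 → slow++,fast++
(s=2,f=6) a[fast]=9≠a[slow]=7 write a[3]=9 → slow++,fast++
(s=3,f=7) a[fast]=9=a[slow] dup → fast++
(s=3,f=8) a[fast]=10≠a[slow]=9 write a[4]=10 → slow++,fast++
(s=4,f=9) a[fast]=11≠a[slow]=10 write a[5]=11 → slow++,fast++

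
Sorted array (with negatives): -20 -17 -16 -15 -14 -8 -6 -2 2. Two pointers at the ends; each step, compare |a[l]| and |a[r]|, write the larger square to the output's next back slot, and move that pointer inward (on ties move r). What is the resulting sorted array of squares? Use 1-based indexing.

[1,9] |-20|>|2| out[9]=400 → l++
[2,9] |-17|>|2| out[8]=289 → l++
[3,9] |-16|>|2| out[7]=256 → l++
[4,9] |-15|>|2| out[6]=225 → l++
[5,9] |-14|>|2| out[5]=196 → l++
[6,9] |-8|>|2| out[4]=64 → l++
[7,9] |-6|>|2| out[3]=36 → l++
[8,9] |-2|<=|2| out[2]=4 → r--
[8,8] |-2|<=|-2| out[1]=4 → r--

[4, 4, 36, 64, 196, 225, 256, 289, 400]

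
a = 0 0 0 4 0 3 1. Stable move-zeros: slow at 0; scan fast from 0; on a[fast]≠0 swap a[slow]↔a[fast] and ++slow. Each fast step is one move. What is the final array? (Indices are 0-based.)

slow=0 fast=0: a[fast]=0, fast++
slow=0 fast=1: a[fast]=0, fast++
slow=0 fast=2: a[fast]=0, fast++
slow=0 fast=3: a[fast]=4≠0 swap→a[0]=4, slow++,fast++
slow=1 fast=4: a[fast]=0, fast++
slow=1 fast=5: a[fast]=3≠0 swap→a[1]=3, slow++,fast++
slow=2 fast=6: a[fast]=1≠0 swap→a[2]=1, slow++,fast++

[4, 3, 1, 0, 0, 0, 0]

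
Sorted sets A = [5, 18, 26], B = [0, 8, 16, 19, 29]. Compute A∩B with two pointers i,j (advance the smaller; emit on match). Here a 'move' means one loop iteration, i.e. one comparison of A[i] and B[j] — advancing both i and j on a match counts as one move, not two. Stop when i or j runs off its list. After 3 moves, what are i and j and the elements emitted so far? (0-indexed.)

[i=0,j=0] 5>0 → j++
[i=0,j=1] 5<8 → i++
[i=1,j=1] 18>8 → j++

i=1, j=2, emitted=[]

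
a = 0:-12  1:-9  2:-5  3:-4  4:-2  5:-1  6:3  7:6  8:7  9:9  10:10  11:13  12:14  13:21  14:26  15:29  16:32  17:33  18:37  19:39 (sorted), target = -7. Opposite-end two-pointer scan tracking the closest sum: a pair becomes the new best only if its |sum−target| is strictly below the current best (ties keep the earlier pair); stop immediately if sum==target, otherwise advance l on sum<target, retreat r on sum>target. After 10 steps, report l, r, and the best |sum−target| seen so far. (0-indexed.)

l=0, r=9, best |Δ|=5

l=0 r=19: -12+39=27 d=34 *, r--
l=0 r=18: -12+37=25 d=32 *, r--
l=0 r=17: -12+33=21 d=28 *, r--
l=0 r=16: -12+32=20 d=27 *, r--
l=0 r=15: -12+29=17 d=24 *, r--
l=0 r=14: -12+26=14 d=21 *, r--
l=0 r=13: -12+21=9 d=16 *, r--
l=0 r=12: -12+14=2 d=9 *, r--
l=0 r=11: -12+13=1 d=8 *, r--
l=0 r=10: -12+10=-2 d=5 *, r--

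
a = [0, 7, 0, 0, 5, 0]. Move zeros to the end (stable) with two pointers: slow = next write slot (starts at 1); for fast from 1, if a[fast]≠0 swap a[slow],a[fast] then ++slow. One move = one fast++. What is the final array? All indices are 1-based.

(s=1,f=1) a[fast]=0 → fast++
(s=1,f=2) a[fast]=7≠0 swap→a[1]=7 → slow++,fast++
(s=2,f=3) a[fast]=0 → fast++
(s=2,f=4) a[fast]=0 → fast++
(s=2,f=5) a[fast]=5≠0 swap→a[2]=5 → slow++,fast++
(s=3,f=6) a[fast]=0 → fast++

[7, 5, 0, 0, 0, 0]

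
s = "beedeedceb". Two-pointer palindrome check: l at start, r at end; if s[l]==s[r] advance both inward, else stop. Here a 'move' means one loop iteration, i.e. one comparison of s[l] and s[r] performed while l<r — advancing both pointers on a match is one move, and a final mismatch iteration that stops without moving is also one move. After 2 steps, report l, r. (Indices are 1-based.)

l=3, r=8

l=1 r=10: 'b'=='b', l++,r--
l=2 r=9: 'e'=='e', l++,r--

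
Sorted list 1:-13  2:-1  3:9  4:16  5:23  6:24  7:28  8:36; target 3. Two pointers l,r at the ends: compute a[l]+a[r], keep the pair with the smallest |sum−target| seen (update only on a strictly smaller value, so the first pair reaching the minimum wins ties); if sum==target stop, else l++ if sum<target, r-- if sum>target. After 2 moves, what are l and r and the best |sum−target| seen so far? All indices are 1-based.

l=1 r=8: -13+36=23 d=20 *, r--
l=1 r=7: -13+28=15 d=12 *, r--

l=1, r=6, best |Δ|=12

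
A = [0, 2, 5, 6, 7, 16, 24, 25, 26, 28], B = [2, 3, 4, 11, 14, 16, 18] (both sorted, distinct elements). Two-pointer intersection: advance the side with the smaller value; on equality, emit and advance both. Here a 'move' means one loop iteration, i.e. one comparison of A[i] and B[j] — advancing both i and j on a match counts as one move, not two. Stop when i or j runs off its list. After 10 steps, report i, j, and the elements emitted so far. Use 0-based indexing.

[i=0,j=0] 0<2 → i++
[i=1,j=0] 2==2 emit → i++,j++
[i=2,j=1] 5>3 → j++
[i=2,j=2] 5>4 → j++
[i=2,j=3] 5<11 → i++
[i=3,j=3] 6<11 → i++
[i=4,j=3] 7<11 → i++
[i=5,j=3] 16>11 → j++
[i=5,j=4] 16>14 → j++
[i=5,j=5] 16==16 emit → i++,j++

i=6, j=6, emitted=[2, 16]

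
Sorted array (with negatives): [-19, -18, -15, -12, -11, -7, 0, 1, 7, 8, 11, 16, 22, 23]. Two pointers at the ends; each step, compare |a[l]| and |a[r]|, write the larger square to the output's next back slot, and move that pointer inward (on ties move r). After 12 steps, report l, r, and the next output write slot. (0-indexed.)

l=6, r=7, next write slot=1

[0,13] |-19|<=|23| out[13]=529 → r--
[0,12] |-19|<=|22| out[12]=484 → r--
[0,11] |-19|>|16| out[11]=361 → l++
[1,11] |-18|>|16| out[10]=324 → l++
[2,11] |-15|<=|16| out[9]=256 → r--
[2,10] |-15|>|11| out[8]=225 → l++
[3,10] |-12|>|11| out[7]=144 → l++
[4,10] |-11|<=|11| out[6]=121 → r--
[4,9] |-11|>|8| out[5]=121 → l++
[5,9] |-7|<=|8| out[4]=64 → r--
[5,8] |-7|<=|7| out[3]=49 → r--
[5,7] |-7|>|1| out[2]=49 → l++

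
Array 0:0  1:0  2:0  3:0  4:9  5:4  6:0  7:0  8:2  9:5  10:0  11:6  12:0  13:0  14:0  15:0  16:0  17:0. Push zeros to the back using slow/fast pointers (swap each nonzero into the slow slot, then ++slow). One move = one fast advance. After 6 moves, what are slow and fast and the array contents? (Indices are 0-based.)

(s=0,f=0) a[fast]=0 → fast++
(s=0,f=1) a[fast]=0 → fast++
(s=0,f=2) a[fast]=0 → fast++
(s=0,f=3) a[fast]=0 → fast++
(s=0,f=4) a[fast]=9≠0 swap→a[0]=9 → slow++,fast++
(s=1,f=5) a[fast]=4≠0 swap→a[1]=4 → slow++,fast++

slow=2, fast=6, a=[9, 4, 0, 0, 0, 0, 0, 0, 2, 5, 0, 6, 0, 0, 0, 0, 0, 0]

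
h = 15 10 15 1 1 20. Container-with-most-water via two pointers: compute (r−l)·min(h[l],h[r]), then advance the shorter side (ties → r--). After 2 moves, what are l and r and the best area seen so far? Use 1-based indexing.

l=3, r=6, best area=75

l=1 r=6: min(15,20)*5=75 best=75 *, l++
l=2 r=6: min(10,20)*4=40 best=75, l++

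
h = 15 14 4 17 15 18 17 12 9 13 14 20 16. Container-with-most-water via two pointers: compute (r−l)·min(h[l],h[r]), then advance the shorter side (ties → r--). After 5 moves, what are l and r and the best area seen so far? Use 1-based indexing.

l=5, r=12, best area=180

l=1 r=13: min(15,16)*12=180 best=180 *, l++
l=2 r=13: min(14,16)*11=154 best=180, l++
l=3 r=13: min(4,16)*10=40 best=180, l++
l=4 r=13: min(17,16)*9=144 best=180, r--
l=4 r=12: min(17,20)*8=136 best=180, l++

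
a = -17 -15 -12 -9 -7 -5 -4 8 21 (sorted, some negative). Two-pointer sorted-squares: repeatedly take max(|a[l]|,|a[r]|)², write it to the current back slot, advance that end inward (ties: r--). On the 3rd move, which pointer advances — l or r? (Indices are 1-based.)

[1,9] |-17|<=|21| out[9]=441 → r--
[1,8] |-17|>|8| out[8]=289 → l++
[2,8] |-15|>|8| out[7]=225 → l++

l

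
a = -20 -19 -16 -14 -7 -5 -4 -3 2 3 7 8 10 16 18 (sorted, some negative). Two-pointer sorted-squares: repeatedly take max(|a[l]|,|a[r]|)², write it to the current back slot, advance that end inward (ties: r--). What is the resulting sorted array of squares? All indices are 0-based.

[0,14] |-20|>|18| out[14]=400 → l++
[1,14] |-19|>|18| out[13]=361 → l++
[2,14] |-16|<=|18| out[12]=324 → r--
[2,13] |-16|<=|16| out[11]=256 → r--
[2,12] |-16|>|10| out[10]=256 → l++
[3,12] |-14|>|10| out[9]=196 → l++
[4,12] |-7|<=|10| out[8]=100 → r--
[4,11] |-7|<=|8| out[7]=64 → r--
[4,10] |-7|<=|7| out[6]=49 → r--
[4,9] |-7|>|3| out[5]=49 → l++
[5,9] |-5|>|3| out[4]=25 → l++
[6,9] |-4|>|3| out[3]=16 → l++
[7,9] |-3|<=|3| out[2]=9 → r--
[7,8] |-3|>|2| out[1]=9 → l++
[8,8] |2|<=|2| out[0]=4 → r--

[4, 9, 9, 16, 25, 49, 49, 64, 100, 196, 256, 256, 324, 361, 400]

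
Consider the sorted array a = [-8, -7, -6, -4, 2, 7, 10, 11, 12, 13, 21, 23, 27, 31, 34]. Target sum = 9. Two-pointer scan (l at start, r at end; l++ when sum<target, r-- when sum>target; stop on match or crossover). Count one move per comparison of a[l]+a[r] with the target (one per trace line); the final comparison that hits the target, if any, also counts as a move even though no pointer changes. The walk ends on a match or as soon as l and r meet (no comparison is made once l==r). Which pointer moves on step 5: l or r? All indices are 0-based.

l=0 r=14: -8+34=26 >9, r--
l=0 r=13: -8+31=23 >9, r--
l=0 r=12: -8+27=19 >9, r--
l=0 r=11: -8+23=15 >9, r--
l=0 r=10: -8+21=13 >9, r--

r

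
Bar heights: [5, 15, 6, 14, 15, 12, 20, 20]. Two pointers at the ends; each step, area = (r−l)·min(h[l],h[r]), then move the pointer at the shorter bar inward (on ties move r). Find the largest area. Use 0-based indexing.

[0,7] min(5,20)*7=35 best=35 * → l++
[1,7] min(15,20)*6=90 best=90 * → l++
[2,7] min(6,20)*5=30 best=90 → l++
[3,7] min(14,20)*4=56 best=90 → l++
[4,7] min(15,20)*3=45 best=90 → l++
[5,7] min(12,20)*2=24 best=90 → l++
[6,7] min(20,20)*1=20 best=90 → r--

max area = 90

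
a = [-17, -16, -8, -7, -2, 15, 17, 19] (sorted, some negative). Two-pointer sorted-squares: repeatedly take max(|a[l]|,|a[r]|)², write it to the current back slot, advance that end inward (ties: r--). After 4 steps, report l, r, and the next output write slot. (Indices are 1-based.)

[1,8] |-17|<=|19| out[8]=361 → r--
[1,7] |-17|<=|17| out[7]=289 → r--
[1,6] |-17|>|15| out[6]=289 → l++
[2,6] |-16|>|15| out[5]=256 → l++

l=3, r=6, next write slot=4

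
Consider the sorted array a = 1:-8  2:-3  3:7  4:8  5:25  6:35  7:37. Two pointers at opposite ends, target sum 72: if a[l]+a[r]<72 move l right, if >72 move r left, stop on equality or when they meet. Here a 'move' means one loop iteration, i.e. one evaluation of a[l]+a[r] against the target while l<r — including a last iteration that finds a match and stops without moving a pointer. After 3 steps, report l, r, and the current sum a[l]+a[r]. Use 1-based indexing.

l=4, r=7, sum=45

l=1 r=7: -8+37=29 <72, l++
l=2 r=7: -3+37=34 <72, l++
l=3 r=7: 7+37=44 <72, l++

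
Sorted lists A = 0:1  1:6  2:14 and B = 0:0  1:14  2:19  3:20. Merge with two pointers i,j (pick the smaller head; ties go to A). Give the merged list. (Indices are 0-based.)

[i=0,j=0] A[i]=1>B[j]=0 take 0 → j++
[i=0,j=1] A[i]=1<=B[j]=14 take 1 → i++
[i=1,j=1] A[i]=6<=B[j]=14 take 6 → i++
[i=2,j=1] A[i]=14<=B[j]=14 take 14 → i++
[i=3,j=1] A done, take B[j]=14 → j++
[i=3,j=2] A done, take B[j]=19 → j++
[i=3,j=3] A done, take B[j]=20 → j++

[0, 1, 6, 14, 14, 19, 20]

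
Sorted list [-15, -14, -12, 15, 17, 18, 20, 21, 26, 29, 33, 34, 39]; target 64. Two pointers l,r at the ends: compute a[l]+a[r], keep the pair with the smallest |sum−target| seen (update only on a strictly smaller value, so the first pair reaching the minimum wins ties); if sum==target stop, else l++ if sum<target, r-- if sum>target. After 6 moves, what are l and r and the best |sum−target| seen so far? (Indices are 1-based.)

l=1 r=13: -15+39=24 d=40 *, l++
l=2 r=13: -14+39=25 d=39 *, l++
l=3 r=13: -12+39=27 d=37 *, l++
l=4 r=13: 15+39=54 d=10 *, l++
l=5 r=13: 17+39=56 d=8 *, l++
l=6 r=13: 18+39=57 d=7 *, l++

l=7, r=13, best |Δ|=7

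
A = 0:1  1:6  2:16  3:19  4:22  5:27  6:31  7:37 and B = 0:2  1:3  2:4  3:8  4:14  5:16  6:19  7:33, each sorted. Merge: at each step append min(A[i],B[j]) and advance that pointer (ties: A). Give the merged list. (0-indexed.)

[i=0,j=0] A[i]=1<=B[j]=2 take 1 → i++
[i=1,j=0] A[i]=6>B[j]=2 take 2 → j++
[i=1,j=1] A[i]=6>B[j]=3 take 3 → j++
[i=1,j=2] A[i]=6>B[j]=4 take 4 → j++
[i=1,j=3] A[i]=6<=B[j]=8 take 6 → i++
[i=2,j=3] A[i]=16>B[j]=8 take 8 → j++
[i=2,j=4] A[i]=16>B[j]=14 take 14 → j++
[i=2,j=5] A[i]=16<=B[j]=16 take 16 → i++
[i=3,j=5] A[i]=19>B[j]=16 take 16 → j++
[i=3,j=6] A[i]=19<=B[j]=19 take 19 → i++
[i=4,j=6] A[i]=22>B[j]=19 take 19 → j++
[i=4,j=7] A[i]=22<=B[j]=33 take 22 → i++
[i=5,j=7] A[i]=27<=B[j]=33 take 27 → i++
[i=6,j=7] A[i]=31<=B[j]=33 take 31 → i++
[i=7,j=7] A[i]=37>B[j]=33 take 33 → j++
[i=7,j=8] B done, take A[i]=37 → i++

[1, 2, 3, 4, 6, 8, 14, 16, 16, 19, 19, 22, 27, 31, 33, 37]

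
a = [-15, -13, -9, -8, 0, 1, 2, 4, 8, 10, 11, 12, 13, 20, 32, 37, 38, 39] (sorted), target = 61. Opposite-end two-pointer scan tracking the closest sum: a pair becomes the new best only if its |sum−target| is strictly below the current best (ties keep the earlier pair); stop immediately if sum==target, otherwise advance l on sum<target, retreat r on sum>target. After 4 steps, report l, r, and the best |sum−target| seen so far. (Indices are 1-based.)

l=5, r=18, best |Δ|=30

l=1 r=18: -15+39=24 d=37 *, l++
l=2 r=18: -13+39=26 d=35 *, l++
l=3 r=18: -9+39=30 d=31 *, l++
l=4 r=18: -8+39=31 d=30 *, l++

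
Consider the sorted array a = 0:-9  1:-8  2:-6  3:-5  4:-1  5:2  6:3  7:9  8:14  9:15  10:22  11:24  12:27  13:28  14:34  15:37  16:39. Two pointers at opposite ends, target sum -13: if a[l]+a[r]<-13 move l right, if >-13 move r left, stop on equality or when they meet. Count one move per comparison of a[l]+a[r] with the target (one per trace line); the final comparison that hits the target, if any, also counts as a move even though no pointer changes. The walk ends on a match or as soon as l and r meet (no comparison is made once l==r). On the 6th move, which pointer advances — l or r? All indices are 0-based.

l=0 r=16: -9+39=30 >-13, r--
l=0 r=15: -9+37=28 >-13, r--
l=0 r=14: -9+34=25 >-13, r--
l=0 r=13: -9+28=19 >-13, r--
l=0 r=12: -9+27=18 >-13, r--
l=0 r=11: -9+24=15 >-13, r--

r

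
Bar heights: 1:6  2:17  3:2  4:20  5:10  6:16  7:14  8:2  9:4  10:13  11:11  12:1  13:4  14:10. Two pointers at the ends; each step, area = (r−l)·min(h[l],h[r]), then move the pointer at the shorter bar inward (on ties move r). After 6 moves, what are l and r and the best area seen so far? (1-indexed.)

l=2, r=9, best area=120

l=1 r=14: min(6,10)*13=78 best=78 *, l++
l=2 r=14: min(17,10)*12=120 best=120 *, r--
l=2 r=13: min(17,4)*11=44 best=120, r--
l=2 r=12: min(17,1)*10=10 best=120, r--
l=2 r=11: min(17,11)*9=99 best=120, r--
l=2 r=10: min(17,13)*8=104 best=120, r--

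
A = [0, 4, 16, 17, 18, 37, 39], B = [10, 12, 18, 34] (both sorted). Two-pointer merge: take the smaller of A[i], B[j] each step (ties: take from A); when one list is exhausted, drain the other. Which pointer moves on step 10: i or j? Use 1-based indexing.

[i=1,j=1] A[i]=0<=B[j]=10 take 0 → i++
[i=2,j=1] A[i]=4<=B[j]=10 take 4 → i++
[i=3,j=1] A[i]=16>B[j]=10 take 10 → j++
[i=3,j=2] A[i]=16>B[j]=12 take 12 → j++
[i=3,j=3] A[i]=16<=B[j]=18 take 16 → i++
[i=4,j=3] A[i]=17<=B[j]=18 take 17 → i++
[i=5,j=3] A[i]=18<=B[j]=18 take 18 → i++
[i=6,j=3] A[i]=37>B[j]=18 take 18 → j++
[i=6,j=4] A[i]=37>B[j]=34 take 34 → j++
[i=6,j=5] B done, take A[i]=37 → i++

i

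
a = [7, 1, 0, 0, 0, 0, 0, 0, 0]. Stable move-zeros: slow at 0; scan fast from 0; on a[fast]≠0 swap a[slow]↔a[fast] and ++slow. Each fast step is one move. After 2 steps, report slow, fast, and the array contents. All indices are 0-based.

(s=0,f=0) a[fast]=7≠0 swap→a[0]=7 → slow++,fast++
(s=1,f=1) a[fast]=1≠0 swap→a[1]=1 → slow++,fast++

slow=2, fast=2, a=[7, 1, 0, 0, 0, 0, 0, 0, 0]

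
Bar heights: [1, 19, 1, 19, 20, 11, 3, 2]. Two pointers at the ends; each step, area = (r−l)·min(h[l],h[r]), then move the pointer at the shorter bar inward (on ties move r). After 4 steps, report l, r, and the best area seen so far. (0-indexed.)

l=1, r=4, best area=44

l=0 r=7: min(1,2)*7=7 best=7 *, l++
l=1 r=7: min(19,2)*6=12 best=12 *, r--
l=1 r=6: min(19,3)*5=15 best=15 *, r--
l=1 r=5: min(19,11)*4=44 best=44 *, r--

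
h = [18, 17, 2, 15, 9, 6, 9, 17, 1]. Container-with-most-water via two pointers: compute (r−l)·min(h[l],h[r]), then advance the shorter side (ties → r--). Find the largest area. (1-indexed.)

[1,9] min(18,1)*8=8 best=8 * → r--
[1,8] min(18,17)*7=119 best=119 * → r--
[1,7] min(18,9)*6=54 best=119 → r--
[1,6] min(18,6)*5=30 best=119 → r--
[1,5] min(18,9)*4=36 best=119 → r--
[1,4] min(18,15)*3=45 best=119 → r--
[1,3] min(18,2)*2=4 best=119 → r--
[1,2] min(18,17)*1=17 best=119 → r--

max area = 119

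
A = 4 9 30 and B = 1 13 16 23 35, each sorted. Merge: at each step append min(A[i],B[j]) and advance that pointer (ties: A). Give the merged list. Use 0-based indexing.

[i=0,j=0] A[i]=4>B[j]=1 take 1 → j++
[i=0,j=1] A[i]=4<=B[j]=13 take 4 → i++
[i=1,j=1] A[i]=9<=B[j]=13 take 9 → i++
[i=2,j=1] A[i]=30>B[j]=13 take 13 → j++
[i=2,j=2] A[i]=30>B[j]=16 take 16 → j++
[i=2,j=3] A[i]=30>B[j]=23 take 23 → j++
[i=2,j=4] A[i]=30<=B[j]=35 take 30 → i++
[i=3,j=4] A done, take B[j]=35 → j++

[1, 4, 9, 13, 16, 23, 30, 35]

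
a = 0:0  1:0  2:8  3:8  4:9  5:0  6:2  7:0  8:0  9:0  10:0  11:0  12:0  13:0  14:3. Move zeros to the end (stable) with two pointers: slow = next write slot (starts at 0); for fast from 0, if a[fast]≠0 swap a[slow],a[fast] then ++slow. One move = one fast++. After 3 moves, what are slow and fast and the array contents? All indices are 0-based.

(s=0,f=0) a[fast]=0 → fast++
(s=0,f=1) a[fast]=0 → fast++
(s=0,f=2) a[fast]=8≠0 swap→a[0]=8 → slow++,fast++

slow=1, fast=3, a=[8, 0, 0, 8, 9, 0, 2, 0, 0, 0, 0, 0, 0, 0, 3]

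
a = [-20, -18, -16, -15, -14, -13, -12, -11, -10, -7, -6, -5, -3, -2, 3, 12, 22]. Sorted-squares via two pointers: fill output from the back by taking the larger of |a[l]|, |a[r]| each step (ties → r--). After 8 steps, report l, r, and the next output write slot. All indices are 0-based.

[0,16] |-20|<=|22| out[16]=484 → r--
[0,15] |-20|>|12| out[15]=400 → l++
[1,15] |-18|>|12| out[14]=324 → l++
[2,15] |-16|>|12| out[13]=256 → l++
[3,15] |-15|>|12| out[12]=225 → l++
[4,15] |-14|>|12| out[11]=196 → l++
[5,15] |-13|>|12| out[10]=169 → l++
[6,15] |-12|<=|12| out[9]=144 → r--

l=6, r=14, next write slot=8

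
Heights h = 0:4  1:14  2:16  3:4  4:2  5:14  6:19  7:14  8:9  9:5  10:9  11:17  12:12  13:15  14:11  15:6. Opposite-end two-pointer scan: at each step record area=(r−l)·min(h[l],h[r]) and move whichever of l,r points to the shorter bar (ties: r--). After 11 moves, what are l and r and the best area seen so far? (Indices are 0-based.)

l=0 r=15: min(4,6)*15=60 best=60 *, l++
l=1 r=15: min(14,6)*14=84 best=84 *, r--
l=1 r=14: min(14,11)*13=143 best=143 *, r--
l=1 r=13: min(14,15)*12=168 best=168 *, l++
l=2 r=13: min(16,15)*11=165 best=168, r--
l=2 r=12: min(16,12)*10=120 best=168, r--
l=2 r=11: min(16,17)*9=144 best=168, l++
l=3 r=11: min(4,17)*8=32 best=168, l++
l=4 r=11: min(2,17)*7=14 best=168, l++
l=5 r=11: min(14,17)*6=84 best=168, l++
l=6 r=11: min(19,17)*5=85 best=168, r--

l=6, r=10, best area=168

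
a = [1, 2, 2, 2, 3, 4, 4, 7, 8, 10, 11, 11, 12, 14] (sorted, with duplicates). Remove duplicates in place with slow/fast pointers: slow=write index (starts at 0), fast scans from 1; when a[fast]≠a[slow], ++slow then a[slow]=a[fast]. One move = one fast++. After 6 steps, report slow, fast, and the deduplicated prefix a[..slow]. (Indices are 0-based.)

slow=0 fast=1: a[fast]=2≠a[slow]=1 write a[1]=2, slow++,fast++
slow=1 fast=2: a[fast]=2=a[slow] dup, fast++
slow=1 fast=3: a[fast]=2=a[slow] dup, fast++
slow=1 fast=4: a[fast]=3≠a[slow]=2 write a[2]=3, slow++,fast++
slow=2 fast=5: a[fast]=4≠a[slow]=3 write a[3]=4, slow++,fast++
slow=3 fast=6: a[fast]=4=a[slow] dup, fast++

slow=3, fast=7, prefix=[1, 2, 3, 4]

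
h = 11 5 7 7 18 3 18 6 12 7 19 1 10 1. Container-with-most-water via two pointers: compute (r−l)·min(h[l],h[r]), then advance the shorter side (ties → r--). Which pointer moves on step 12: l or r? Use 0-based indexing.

l=0 r=13: min(11,1)*13=13 best=13 *, r--
l=0 r=12: min(11,10)*12=120 best=120 *, r--
l=0 r=11: min(11,1)*11=11 best=120, r--
l=0 r=10: min(11,19)*10=110 best=120, l++
l=1 r=10: min(5,19)*9=45 best=120, l++
l=2 r=10: min(7,19)*8=56 best=120, l++
l=3 r=10: min(7,19)*7=49 best=120, l++
l=4 r=10: min(18,19)*6=108 best=120, l++
l=5 r=10: min(3,19)*5=15 best=120, l++
l=6 r=10: min(18,19)*4=72 best=120, l++
l=7 r=10: min(6,19)*3=18 best=120, l++
l=8 r=10: min(12,19)*2=24 best=120, l++

l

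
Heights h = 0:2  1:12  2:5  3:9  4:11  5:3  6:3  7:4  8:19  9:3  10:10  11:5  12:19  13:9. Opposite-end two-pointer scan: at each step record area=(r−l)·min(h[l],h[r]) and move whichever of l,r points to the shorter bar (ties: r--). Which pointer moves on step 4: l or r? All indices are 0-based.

l

[0,13] min(2,9)*13=26 best=26 * → l++
[1,13] min(12,9)*12=108 best=108 * → r--
[1,12] min(12,19)*11=132 best=132 * → l++
[2,12] min(5,19)*10=50 best=132 → l++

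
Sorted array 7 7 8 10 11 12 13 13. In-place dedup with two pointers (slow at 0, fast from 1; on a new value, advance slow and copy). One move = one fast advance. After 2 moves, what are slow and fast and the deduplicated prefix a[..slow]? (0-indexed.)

(s=0,f=1) a[fast]=7=a[slow] dup → fast++
(s=0,f=2) a[fast]=8≠a[slow]=7 write a[1]=8 → slow++,fast++

slow=1, fast=3, prefix=[7, 8]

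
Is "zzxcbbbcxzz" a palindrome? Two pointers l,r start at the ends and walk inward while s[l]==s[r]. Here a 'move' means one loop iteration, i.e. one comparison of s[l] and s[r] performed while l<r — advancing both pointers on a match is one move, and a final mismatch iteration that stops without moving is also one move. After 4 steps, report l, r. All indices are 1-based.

[1,11] 'z'=='z' → l++,r--
[2,10] 'z'=='z' → l++,r--
[3,9] 'x'=='x' → l++,r--
[4,8] 'c'=='c' → l++,r--

l=5, r=7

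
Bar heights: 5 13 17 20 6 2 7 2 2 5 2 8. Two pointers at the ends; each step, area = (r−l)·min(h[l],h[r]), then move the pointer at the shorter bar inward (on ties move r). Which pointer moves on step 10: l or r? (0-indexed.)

l

l=0 r=11: min(5,8)*11=55 best=55 *, l++
l=1 r=11: min(13,8)*10=80 best=80 *, r--
l=1 r=10: min(13,2)*9=18 best=80, r--
l=1 r=9: min(13,5)*8=40 best=80, r--
l=1 r=8: min(13,2)*7=14 best=80, r--
l=1 r=7: min(13,2)*6=12 best=80, r--
l=1 r=6: min(13,7)*5=35 best=80, r--
l=1 r=5: min(13,2)*4=8 best=80, r--
l=1 r=4: min(13,6)*3=18 best=80, r--
l=1 r=3: min(13,20)*2=26 best=80, l++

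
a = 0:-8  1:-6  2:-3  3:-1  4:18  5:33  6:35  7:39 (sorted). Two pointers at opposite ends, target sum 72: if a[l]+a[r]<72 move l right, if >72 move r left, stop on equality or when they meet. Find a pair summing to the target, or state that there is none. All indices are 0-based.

(33, 39)

l=0 r=7: -8+39=31 <72, l++
l=1 r=7: -6+39=33 <72, l++
l=2 r=7: -3+39=36 <72, l++
l=3 r=7: -1+39=38 <72, l++
l=4 r=7: 18+39=57 <72, l++
l=5 r=7: 33+39=72, found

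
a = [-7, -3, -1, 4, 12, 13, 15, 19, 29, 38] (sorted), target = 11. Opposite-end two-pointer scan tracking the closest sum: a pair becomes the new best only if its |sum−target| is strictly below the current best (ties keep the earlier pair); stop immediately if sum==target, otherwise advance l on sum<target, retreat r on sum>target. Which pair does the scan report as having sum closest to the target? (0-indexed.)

pair (-1, 12) with sum 11 (|Δ|=0)

[0,9] -7+38=31 d=20 * → r--
[0,8] -7+29=22 d=11 * → r--
[0,7] -7+19=12 d=1 * → r--
[0,6] -7+15=8 d=3 → l++
[1,6] -3+15=12 d=1 → r--
[1,5] -3+13=10 d=1 → l++
[2,5] -1+13=12 d=1 → r--
[2,4] -1+12=11 d=0 * → stop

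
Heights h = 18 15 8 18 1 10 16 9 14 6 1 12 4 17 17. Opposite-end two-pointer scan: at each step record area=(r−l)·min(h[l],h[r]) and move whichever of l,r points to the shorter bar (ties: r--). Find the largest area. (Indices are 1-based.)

[1,15] min(18,17)*14=238 best=238 * → r--
[1,14] min(18,17)*13=221 best=238 → r--
[1,13] min(18,4)*12=48 best=238 → r--
[1,12] min(18,12)*11=132 best=238 → r--
[1,11] min(18,1)*10=10 best=238 → r--
[1,10] min(18,6)*9=54 best=238 → r--
[1,9] min(18,14)*8=112 best=238 → r--
[1,8] min(18,9)*7=63 best=238 → r--
[1,7] min(18,16)*6=96 best=238 → r--
[1,6] min(18,10)*5=50 best=238 → r--
[1,5] min(18,1)*4=4 best=238 → r--
[1,4] min(18,18)*3=54 best=238 → r--
[1,3] min(18,8)*2=16 best=238 → r--
[1,2] min(18,15)*1=15 best=238 → r--

max area = 238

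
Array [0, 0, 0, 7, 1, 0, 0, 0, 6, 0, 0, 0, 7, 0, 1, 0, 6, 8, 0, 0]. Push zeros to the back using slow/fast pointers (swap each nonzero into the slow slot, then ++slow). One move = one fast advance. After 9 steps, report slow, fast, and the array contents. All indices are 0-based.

(s=0,f=0) a[fast]=0 → fast++
(s=0,f=1) a[fast]=0 → fast++
(s=0,f=2) a[fast]=0 → fast++
(s=0,f=3) a[fast]=7≠0 swap→a[0]=7 → slow++,fast++
(s=1,f=4) a[fast]=1≠0 swap→a[1]=1 → slow++,fast++
(s=2,f=5) a[fast]=0 → fast++
(s=2,f=6) a[fast]=0 → fast++
(s=2,f=7) a[fast]=0 → fast++
(s=2,f=8) a[fast]=6≠0 swap→a[2]=6 → slow++,fast++

slow=3, fast=9, a=[7, 1, 6, 0, 0, 0, 0, 0, 0, 0, 0, 0, 7, 0, 1, 0, 6, 8, 0, 0]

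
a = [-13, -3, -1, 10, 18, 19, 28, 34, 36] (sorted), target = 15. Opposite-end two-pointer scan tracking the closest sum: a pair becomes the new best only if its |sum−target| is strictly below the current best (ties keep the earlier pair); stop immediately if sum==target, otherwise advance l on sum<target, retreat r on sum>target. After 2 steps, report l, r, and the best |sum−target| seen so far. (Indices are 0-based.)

l=0, r=6, best |Δ|=6

[0,8] -13+36=23 d=8 * → r--
[0,7] -13+34=21 d=6 * → r--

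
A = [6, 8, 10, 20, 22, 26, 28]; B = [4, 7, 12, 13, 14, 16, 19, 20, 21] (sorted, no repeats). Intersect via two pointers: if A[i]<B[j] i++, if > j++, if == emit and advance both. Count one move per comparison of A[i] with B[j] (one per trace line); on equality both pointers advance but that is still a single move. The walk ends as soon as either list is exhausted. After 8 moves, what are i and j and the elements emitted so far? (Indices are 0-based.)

i=3, j=5, emitted=[]

i=0 j=0: 6>4, j++
i=0 j=1: 6<7, i++
i=1 j=1: 8>7, j++
i=1 j=2: 8<12, i++
i=2 j=2: 10<12, i++
i=3 j=2: 20>12, j++
i=3 j=3: 20>13, j++
i=3 j=4: 20>14, j++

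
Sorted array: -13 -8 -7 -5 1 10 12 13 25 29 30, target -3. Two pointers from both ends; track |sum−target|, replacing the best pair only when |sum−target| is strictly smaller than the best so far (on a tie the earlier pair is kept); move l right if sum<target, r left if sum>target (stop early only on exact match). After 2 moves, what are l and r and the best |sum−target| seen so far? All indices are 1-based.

l=1 r=11: -13+30=17 d=20 *, r--
l=1 r=10: -13+29=16 d=19 *, r--

l=1, r=9, best |Δ|=19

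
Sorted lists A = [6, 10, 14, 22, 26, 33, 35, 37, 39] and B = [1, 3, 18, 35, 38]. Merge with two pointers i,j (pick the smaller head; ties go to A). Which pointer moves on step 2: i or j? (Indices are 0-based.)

j

[i=0,j=0] A[i]=6>B[j]=1 take 1 → j++
[i=0,j=1] A[i]=6>B[j]=3 take 3 → j++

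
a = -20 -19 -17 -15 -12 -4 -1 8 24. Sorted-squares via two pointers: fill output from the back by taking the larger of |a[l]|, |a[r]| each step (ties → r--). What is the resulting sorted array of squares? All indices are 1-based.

[1, 16, 64, 144, 225, 289, 361, 400, 576]

[1,9] |-20|<=|24| out[9]=576 → r--
[1,8] |-20|>|8| out[8]=400 → l++
[2,8] |-19|>|8| out[7]=361 → l++
[3,8] |-17|>|8| out[6]=289 → l++
[4,8] |-15|>|8| out[5]=225 → l++
[5,8] |-12|>|8| out[4]=144 → l++
[6,8] |-4|<=|8| out[3]=64 → r--
[6,7] |-4|>|-1| out[2]=16 → l++
[7,7] |-1|<=|-1| out[1]=1 → r--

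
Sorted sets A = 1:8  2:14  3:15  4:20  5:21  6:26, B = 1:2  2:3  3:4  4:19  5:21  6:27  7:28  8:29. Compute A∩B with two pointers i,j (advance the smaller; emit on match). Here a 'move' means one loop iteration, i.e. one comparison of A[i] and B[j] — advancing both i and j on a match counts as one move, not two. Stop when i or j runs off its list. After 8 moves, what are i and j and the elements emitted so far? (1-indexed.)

[i=1,j=1] 8>2 → j++
[i=1,j=2] 8>3 → j++
[i=1,j=3] 8>4 → j++
[i=1,j=4] 8<19 → i++
[i=2,j=4] 14<19 → i++
[i=3,j=4] 15<19 → i++
[i=4,j=4] 20>19 → j++
[i=4,j=5] 20<21 → i++

i=5, j=5, emitted=[]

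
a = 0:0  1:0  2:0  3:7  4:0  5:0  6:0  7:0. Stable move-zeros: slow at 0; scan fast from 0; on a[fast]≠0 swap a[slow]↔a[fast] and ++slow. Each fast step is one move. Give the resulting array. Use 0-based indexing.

slow=0 fast=0: a[fast]=0, fast++
slow=0 fast=1: a[fast]=0, fast++
slow=0 fast=2: a[fast]=0, fast++
slow=0 fast=3: a[fast]=7≠0 swap→a[0]=7, slow++,fast++
slow=1 fast=4: a[fast]=0, fast++
slow=1 fast=5: a[fast]=0, fast++
slow=1 fast=6: a[fast]=0, fast++
slow=1 fast=7: a[fast]=0, fast++

[7, 0, 0, 0, 0, 0, 0, 0]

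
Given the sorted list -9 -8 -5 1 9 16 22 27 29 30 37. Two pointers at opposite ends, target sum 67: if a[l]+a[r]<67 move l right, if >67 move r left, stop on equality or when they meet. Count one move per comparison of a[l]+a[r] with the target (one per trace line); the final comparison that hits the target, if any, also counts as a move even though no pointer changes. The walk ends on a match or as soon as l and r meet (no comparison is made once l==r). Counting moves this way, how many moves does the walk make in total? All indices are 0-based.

10 moves

[0,10] -9+37=28 <67 → l++
[1,10] -8+37=29 <67 → l++
[2,10] -5+37=32 <67 → l++
[3,10] 1+37=38 <67 → l++
[4,10] 9+37=46 <67 → l++
[5,10] 16+37=53 <67 → l++
[6,10] 22+37=59 <67 → l++
[7,10] 27+37=64 <67 → l++
[8,10] 29+37=66 <67 → l++
[9,10] 30+37=67 → found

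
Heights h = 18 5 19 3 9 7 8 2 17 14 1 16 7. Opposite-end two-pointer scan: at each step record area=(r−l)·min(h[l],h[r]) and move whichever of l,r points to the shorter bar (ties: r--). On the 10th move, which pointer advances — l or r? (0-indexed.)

l=0 r=12: min(18,7)*12=84 best=84 *, r--
l=0 r=11: min(18,16)*11=176 best=176 *, r--
l=0 r=10: min(18,1)*10=10 best=176, r--
l=0 r=9: min(18,14)*9=126 best=176, r--
l=0 r=8: min(18,17)*8=136 best=176, r--
l=0 r=7: min(18,2)*7=14 best=176, r--
l=0 r=6: min(18,8)*6=48 best=176, r--
l=0 r=5: min(18,7)*5=35 best=176, r--
l=0 r=4: min(18,9)*4=36 best=176, r--
l=0 r=3: min(18,3)*3=9 best=176, r--

r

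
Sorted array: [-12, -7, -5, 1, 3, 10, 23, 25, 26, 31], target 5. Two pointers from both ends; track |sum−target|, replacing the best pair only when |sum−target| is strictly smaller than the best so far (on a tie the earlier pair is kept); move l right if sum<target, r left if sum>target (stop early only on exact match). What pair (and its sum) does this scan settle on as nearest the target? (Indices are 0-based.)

[0,9] -12+31=19 d=14 * → r--
[0,8] -12+26=14 d=9 * → r--
[0,7] -12+25=13 d=8 * → r--
[0,6] -12+23=11 d=6 * → r--
[0,5] -12+10=-2 d=7 → l++
[1,5] -7+10=3 d=2 * → l++
[2,5] -5+10=5 d=0 * → stop

pair (-5, 10) with sum 5 (|Δ|=0)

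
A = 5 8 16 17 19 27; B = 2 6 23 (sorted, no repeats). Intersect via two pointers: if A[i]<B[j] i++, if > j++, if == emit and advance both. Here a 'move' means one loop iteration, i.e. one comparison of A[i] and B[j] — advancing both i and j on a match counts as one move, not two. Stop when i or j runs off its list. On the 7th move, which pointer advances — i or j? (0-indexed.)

i

[i=0,j=0] 5>2 → j++
[i=0,j=1] 5<6 → i++
[i=1,j=1] 8>6 → j++
[i=1,j=2] 8<23 → i++
[i=2,j=2] 16<23 → i++
[i=3,j=2] 17<23 → i++
[i=4,j=2] 19<23 → i++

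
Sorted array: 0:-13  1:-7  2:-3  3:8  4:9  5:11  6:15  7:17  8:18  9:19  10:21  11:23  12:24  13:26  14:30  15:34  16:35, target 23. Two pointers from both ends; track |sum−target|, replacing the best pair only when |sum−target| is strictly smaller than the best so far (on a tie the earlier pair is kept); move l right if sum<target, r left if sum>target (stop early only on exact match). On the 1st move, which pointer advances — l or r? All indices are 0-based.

[0,16] -13+35=22 d=1 * → l++

l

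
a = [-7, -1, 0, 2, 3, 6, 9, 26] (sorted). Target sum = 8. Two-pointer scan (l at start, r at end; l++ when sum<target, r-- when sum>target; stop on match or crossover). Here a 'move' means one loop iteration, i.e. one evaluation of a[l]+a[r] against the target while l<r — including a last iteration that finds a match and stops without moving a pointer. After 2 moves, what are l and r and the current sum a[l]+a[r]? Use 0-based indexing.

l=0 r=7: -7+26=19 >8, r--
l=0 r=6: -7+9=2 <8, l++

l=1, r=6, sum=8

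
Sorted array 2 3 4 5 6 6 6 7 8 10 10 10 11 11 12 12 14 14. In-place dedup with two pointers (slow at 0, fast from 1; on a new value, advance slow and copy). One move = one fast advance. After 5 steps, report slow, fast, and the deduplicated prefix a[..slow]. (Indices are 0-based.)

slow=0 fast=1: a[fast]=3≠a[slow]=2 write a[1]=3, slow++,fast++
slow=1 fast=2: a[fast]=4≠a[slow]=3 write a[2]=4, slow++,fast++
slow=2 fast=3: a[fast]=5≠a[slow]=4 write a[3]=5, slow++,fast++
slow=3 fast=4: a[fast]=6≠a[slow]=5 write a[4]=6, slow++,fast++
slow=4 fast=5: a[fast]=6=a[slow] dup, fast++

slow=4, fast=6, prefix=[2, 3, 4, 5, 6]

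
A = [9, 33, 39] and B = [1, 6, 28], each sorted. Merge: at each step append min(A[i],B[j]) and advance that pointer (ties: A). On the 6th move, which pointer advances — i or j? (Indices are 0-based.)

[i=0,j=0] A[i]=9>B[j]=1 take 1 → j++
[i=0,j=1] A[i]=9>B[j]=6 take 6 → j++
[i=0,j=2] A[i]=9<=B[j]=28 take 9 → i++
[i=1,j=2] A[i]=33>B[j]=28 take 28 → j++
[i=1,j=3] B done, take A[i]=33 → i++
[i=2,j=3] B done, take A[i]=39 → i++

i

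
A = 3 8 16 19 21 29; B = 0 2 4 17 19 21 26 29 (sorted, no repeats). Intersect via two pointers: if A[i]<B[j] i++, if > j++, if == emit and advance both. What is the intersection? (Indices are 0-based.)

intersection = [19, 21, 29]

[i=0,j=0] 3>0 → j++
[i=0,j=1] 3>2 → j++
[i=0,j=2] 3<4 → i++
[i=1,j=2] 8>4 → j++
[i=1,j=3] 8<17 → i++
[i=2,j=3] 16<17 → i++
[i=3,j=3] 19>17 → j++
[i=3,j=4] 19==19 emit → i++,j++
[i=4,j=5] 21==21 emit → i++,j++
[i=5,j=6] 29>26 → j++
[i=5,j=7] 29==29 emit → i++,j++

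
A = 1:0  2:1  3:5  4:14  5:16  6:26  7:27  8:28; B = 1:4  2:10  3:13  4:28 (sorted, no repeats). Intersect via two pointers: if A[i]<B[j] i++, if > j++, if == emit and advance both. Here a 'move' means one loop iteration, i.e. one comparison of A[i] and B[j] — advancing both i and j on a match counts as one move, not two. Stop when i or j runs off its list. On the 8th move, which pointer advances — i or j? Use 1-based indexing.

i

i=1 j=1: 0<4, i++
i=2 j=1: 1<4, i++
i=3 j=1: 5>4, j++
i=3 j=2: 5<10, i++
i=4 j=2: 14>10, j++
i=4 j=3: 14>13, j++
i=4 j=4: 14<28, i++
i=5 j=4: 16<28, i++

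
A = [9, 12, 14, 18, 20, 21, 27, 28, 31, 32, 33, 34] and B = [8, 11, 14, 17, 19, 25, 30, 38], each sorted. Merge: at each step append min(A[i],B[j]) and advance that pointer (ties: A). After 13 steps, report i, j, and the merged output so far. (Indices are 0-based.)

i=7, j=6, merged so far=[8, 9, 11, 12, 14, 14, 17, 18, 19, 20, 21, 25, 27]

i=0 j=0: A[i]=9>B[j]=8 take 8, j++
i=0 j=1: A[i]=9<=B[j]=11 take 9, i++
i=1 j=1: A[i]=12>B[j]=11 take 11, j++
i=1 j=2: A[i]=12<=B[j]=14 take 12, i++
i=2 j=2: A[i]=14<=B[j]=14 take 14, i++
i=3 j=2: A[i]=18>B[j]=14 take 14, j++
i=3 j=3: A[i]=18>B[j]=17 take 17, j++
i=3 j=4: A[i]=18<=B[j]=19 take 18, i++
i=4 j=4: A[i]=20>B[j]=19 take 19, j++
i=4 j=5: A[i]=20<=B[j]=25 take 20, i++
i=5 j=5: A[i]=21<=B[j]=25 take 21, i++
i=6 j=5: A[i]=27>B[j]=25 take 25, j++
i=6 j=6: A[i]=27<=B[j]=30 take 27, i++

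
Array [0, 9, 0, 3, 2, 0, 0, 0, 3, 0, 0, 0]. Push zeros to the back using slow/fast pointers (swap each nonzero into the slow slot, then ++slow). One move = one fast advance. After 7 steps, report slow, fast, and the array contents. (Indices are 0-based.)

(s=0,f=0) a[fast]=0 → fast++
(s=0,f=1) a[fast]=9≠0 swap→a[0]=9 → slow++,fast++
(s=1,f=2) a[fast]=0 → fast++
(s=1,f=3) a[fast]=3≠0 swap→a[1]=3 → slow++,fast++
(s=2,f=4) a[fast]=2≠0 swap→a[2]=2 → slow++,fast++
(s=3,f=5) a[fast]=0 → fast++
(s=3,f=6) a[fast]=0 → fast++

slow=3, fast=7, a=[9, 3, 2, 0, 0, 0, 0, 0, 3, 0, 0, 0]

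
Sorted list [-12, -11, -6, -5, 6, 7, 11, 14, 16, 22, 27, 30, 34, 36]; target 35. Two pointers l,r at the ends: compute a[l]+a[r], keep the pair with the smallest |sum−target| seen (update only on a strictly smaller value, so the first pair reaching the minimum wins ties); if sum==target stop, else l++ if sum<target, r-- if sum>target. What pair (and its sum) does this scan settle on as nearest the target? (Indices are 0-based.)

pair (6, 30) with sum 36 (|Δ|=1)

[0,13] -12+36=24 d=11 * → l++
[1,13] -11+36=25 d=10 * → l++
[2,13] -6+36=30 d=5 * → l++
[3,13] -5+36=31 d=4 * → l++
[4,13] 6+36=42 d=7 → r--
[4,12] 6+34=40 d=5 → r--
[4,11] 6+30=36 d=1 * → r--
[4,10] 6+27=33 d=2 → l++
[5,10] 7+27=34 d=1 → l++
[6,10] 11+27=38 d=3 → r--
[6,9] 11+22=33 d=2 → l++
[7,9] 14+22=36 d=1 → r--
[7,8] 14+16=30 d=5 → l++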